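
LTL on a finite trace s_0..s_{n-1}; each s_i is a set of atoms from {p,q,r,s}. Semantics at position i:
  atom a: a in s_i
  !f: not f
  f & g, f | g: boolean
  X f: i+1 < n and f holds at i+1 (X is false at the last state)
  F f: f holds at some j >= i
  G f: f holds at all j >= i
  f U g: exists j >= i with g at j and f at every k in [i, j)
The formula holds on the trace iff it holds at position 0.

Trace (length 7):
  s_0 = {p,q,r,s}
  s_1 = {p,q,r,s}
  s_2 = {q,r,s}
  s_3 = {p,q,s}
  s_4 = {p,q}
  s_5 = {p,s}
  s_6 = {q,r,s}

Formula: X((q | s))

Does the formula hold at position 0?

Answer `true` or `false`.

s_0={p,q,r,s}: X((q | s))=True (q | s)=True q=True s=True
s_1={p,q,r,s}: X((q | s))=True (q | s)=True q=True s=True
s_2={q,r,s}: X((q | s))=True (q | s)=True q=True s=True
s_3={p,q,s}: X((q | s))=True (q | s)=True q=True s=True
s_4={p,q}: X((q | s))=True (q | s)=True q=True s=False
s_5={p,s}: X((q | s))=True (q | s)=True q=False s=True
s_6={q,r,s}: X((q | s))=False (q | s)=True q=True s=True

Answer: true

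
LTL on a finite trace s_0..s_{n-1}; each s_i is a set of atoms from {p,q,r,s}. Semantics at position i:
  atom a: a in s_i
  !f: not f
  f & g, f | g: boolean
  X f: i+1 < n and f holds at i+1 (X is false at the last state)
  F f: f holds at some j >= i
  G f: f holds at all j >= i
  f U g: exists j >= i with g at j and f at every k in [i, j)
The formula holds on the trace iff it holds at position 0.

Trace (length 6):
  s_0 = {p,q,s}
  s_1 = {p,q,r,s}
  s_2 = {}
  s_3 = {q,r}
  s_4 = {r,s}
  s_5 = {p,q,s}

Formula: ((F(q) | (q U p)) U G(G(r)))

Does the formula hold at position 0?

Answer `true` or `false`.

Answer: false

Derivation:
s_0={p,q,s}: ((F(q) | (q U p)) U G(G(r)))=False (F(q) | (q U p))=True F(q)=True q=True (q U p)=True p=True G(G(r))=False G(r)=False r=False
s_1={p,q,r,s}: ((F(q) | (q U p)) U G(G(r)))=False (F(q) | (q U p))=True F(q)=True q=True (q U p)=True p=True G(G(r))=False G(r)=False r=True
s_2={}: ((F(q) | (q U p)) U G(G(r)))=False (F(q) | (q U p))=True F(q)=True q=False (q U p)=False p=False G(G(r))=False G(r)=False r=False
s_3={q,r}: ((F(q) | (q U p)) U G(G(r)))=False (F(q) | (q U p))=True F(q)=True q=True (q U p)=False p=False G(G(r))=False G(r)=False r=True
s_4={r,s}: ((F(q) | (q U p)) U G(G(r)))=False (F(q) | (q U p))=True F(q)=True q=False (q U p)=False p=False G(G(r))=False G(r)=False r=True
s_5={p,q,s}: ((F(q) | (q U p)) U G(G(r)))=False (F(q) | (q U p))=True F(q)=True q=True (q U p)=True p=True G(G(r))=False G(r)=False r=False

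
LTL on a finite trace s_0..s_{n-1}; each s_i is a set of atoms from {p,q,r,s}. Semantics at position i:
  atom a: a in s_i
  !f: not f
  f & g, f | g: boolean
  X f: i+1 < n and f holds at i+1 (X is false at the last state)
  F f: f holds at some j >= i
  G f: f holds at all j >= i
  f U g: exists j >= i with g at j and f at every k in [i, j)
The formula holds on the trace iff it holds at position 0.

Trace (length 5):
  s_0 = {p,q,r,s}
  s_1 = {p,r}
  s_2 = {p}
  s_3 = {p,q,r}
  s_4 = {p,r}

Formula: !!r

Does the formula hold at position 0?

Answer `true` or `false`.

s_0={p,q,r,s}: !!r=True !r=False r=True
s_1={p,r}: !!r=True !r=False r=True
s_2={p}: !!r=False !r=True r=False
s_3={p,q,r}: !!r=True !r=False r=True
s_4={p,r}: !!r=True !r=False r=True

Answer: true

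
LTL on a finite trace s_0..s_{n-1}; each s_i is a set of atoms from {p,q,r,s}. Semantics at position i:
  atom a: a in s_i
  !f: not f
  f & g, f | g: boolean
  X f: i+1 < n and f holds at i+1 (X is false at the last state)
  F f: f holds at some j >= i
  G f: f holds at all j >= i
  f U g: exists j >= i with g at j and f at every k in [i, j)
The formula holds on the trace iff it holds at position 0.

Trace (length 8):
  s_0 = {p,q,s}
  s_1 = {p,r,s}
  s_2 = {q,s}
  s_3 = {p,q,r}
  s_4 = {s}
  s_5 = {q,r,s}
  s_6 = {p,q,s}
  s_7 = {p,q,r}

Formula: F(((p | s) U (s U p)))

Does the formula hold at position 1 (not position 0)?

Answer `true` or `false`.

Answer: true

Derivation:
s_0={p,q,s}: F(((p | s) U (s U p)))=True ((p | s) U (s U p))=True (p | s)=True p=True s=True (s U p)=True
s_1={p,r,s}: F(((p | s) U (s U p)))=True ((p | s) U (s U p))=True (p | s)=True p=True s=True (s U p)=True
s_2={q,s}: F(((p | s) U (s U p)))=True ((p | s) U (s U p))=True (p | s)=True p=False s=True (s U p)=True
s_3={p,q,r}: F(((p | s) U (s U p)))=True ((p | s) U (s U p))=True (p | s)=True p=True s=False (s U p)=True
s_4={s}: F(((p | s) U (s U p)))=True ((p | s) U (s U p))=True (p | s)=True p=False s=True (s U p)=True
s_5={q,r,s}: F(((p | s) U (s U p)))=True ((p | s) U (s U p))=True (p | s)=True p=False s=True (s U p)=True
s_6={p,q,s}: F(((p | s) U (s U p)))=True ((p | s) U (s U p))=True (p | s)=True p=True s=True (s U p)=True
s_7={p,q,r}: F(((p | s) U (s U p)))=True ((p | s) U (s U p))=True (p | s)=True p=True s=False (s U p)=True
Evaluating at position 1: result = True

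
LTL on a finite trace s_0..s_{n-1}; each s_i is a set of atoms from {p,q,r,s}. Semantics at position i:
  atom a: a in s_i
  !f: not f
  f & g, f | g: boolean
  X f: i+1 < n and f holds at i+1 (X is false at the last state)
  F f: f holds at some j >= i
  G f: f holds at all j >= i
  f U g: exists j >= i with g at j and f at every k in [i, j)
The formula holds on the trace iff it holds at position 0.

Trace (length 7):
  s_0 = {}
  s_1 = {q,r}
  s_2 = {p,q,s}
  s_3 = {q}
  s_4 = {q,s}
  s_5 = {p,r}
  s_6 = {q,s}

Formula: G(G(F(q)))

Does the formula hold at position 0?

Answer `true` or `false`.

Answer: true

Derivation:
s_0={}: G(G(F(q)))=True G(F(q))=True F(q)=True q=False
s_1={q,r}: G(G(F(q)))=True G(F(q))=True F(q)=True q=True
s_2={p,q,s}: G(G(F(q)))=True G(F(q))=True F(q)=True q=True
s_3={q}: G(G(F(q)))=True G(F(q))=True F(q)=True q=True
s_4={q,s}: G(G(F(q)))=True G(F(q))=True F(q)=True q=True
s_5={p,r}: G(G(F(q)))=True G(F(q))=True F(q)=True q=False
s_6={q,s}: G(G(F(q)))=True G(F(q))=True F(q)=True q=True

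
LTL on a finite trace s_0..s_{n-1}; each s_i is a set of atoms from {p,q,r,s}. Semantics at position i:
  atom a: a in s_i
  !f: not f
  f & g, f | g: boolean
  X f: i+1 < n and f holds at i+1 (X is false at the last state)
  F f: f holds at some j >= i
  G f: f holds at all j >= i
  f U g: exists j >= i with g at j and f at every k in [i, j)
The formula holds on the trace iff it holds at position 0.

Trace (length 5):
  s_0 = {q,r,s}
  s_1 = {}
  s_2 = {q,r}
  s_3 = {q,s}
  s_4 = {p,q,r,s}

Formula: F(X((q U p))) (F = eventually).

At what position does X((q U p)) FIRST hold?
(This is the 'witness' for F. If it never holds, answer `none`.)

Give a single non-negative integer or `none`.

Answer: 1

Derivation:
s_0={q,r,s}: X((q U p))=False (q U p)=False q=True p=False
s_1={}: X((q U p))=True (q U p)=False q=False p=False
s_2={q,r}: X((q U p))=True (q U p)=True q=True p=False
s_3={q,s}: X((q U p))=True (q U p)=True q=True p=False
s_4={p,q,r,s}: X((q U p))=False (q U p)=True q=True p=True
F(X((q U p))) holds; first witness at position 1.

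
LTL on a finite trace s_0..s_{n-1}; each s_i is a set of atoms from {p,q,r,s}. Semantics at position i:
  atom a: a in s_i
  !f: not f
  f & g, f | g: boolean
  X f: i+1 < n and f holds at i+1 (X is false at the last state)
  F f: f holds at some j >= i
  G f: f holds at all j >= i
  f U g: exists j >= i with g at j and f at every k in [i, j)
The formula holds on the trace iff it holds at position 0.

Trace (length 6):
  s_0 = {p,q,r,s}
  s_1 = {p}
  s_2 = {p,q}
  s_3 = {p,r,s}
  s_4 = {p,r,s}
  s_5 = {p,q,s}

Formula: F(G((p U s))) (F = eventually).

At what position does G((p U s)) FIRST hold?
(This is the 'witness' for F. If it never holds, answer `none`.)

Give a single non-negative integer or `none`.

s_0={p,q,r,s}: G((p U s))=True (p U s)=True p=True s=True
s_1={p}: G((p U s))=True (p U s)=True p=True s=False
s_2={p,q}: G((p U s))=True (p U s)=True p=True s=False
s_3={p,r,s}: G((p U s))=True (p U s)=True p=True s=True
s_4={p,r,s}: G((p U s))=True (p U s)=True p=True s=True
s_5={p,q,s}: G((p U s))=True (p U s)=True p=True s=True
F(G((p U s))) holds; first witness at position 0.

Answer: 0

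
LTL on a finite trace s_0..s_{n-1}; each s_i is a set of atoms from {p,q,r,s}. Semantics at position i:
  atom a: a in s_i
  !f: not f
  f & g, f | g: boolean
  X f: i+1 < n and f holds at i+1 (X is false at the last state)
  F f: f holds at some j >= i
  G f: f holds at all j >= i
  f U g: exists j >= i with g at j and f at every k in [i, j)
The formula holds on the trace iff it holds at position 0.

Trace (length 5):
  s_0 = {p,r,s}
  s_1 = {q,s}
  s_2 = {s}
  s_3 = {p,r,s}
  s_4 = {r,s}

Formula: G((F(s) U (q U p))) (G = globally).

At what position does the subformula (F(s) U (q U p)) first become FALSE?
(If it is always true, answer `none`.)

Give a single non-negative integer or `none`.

s_0={p,r,s}: (F(s) U (q U p))=True F(s)=True s=True (q U p)=True q=False p=True
s_1={q,s}: (F(s) U (q U p))=True F(s)=True s=True (q U p)=False q=True p=False
s_2={s}: (F(s) U (q U p))=True F(s)=True s=True (q U p)=False q=False p=False
s_3={p,r,s}: (F(s) U (q U p))=True F(s)=True s=True (q U p)=True q=False p=True
s_4={r,s}: (F(s) U (q U p))=False F(s)=True s=True (q U p)=False q=False p=False
G((F(s) U (q U p))) holds globally = False
First violation at position 4.

Answer: 4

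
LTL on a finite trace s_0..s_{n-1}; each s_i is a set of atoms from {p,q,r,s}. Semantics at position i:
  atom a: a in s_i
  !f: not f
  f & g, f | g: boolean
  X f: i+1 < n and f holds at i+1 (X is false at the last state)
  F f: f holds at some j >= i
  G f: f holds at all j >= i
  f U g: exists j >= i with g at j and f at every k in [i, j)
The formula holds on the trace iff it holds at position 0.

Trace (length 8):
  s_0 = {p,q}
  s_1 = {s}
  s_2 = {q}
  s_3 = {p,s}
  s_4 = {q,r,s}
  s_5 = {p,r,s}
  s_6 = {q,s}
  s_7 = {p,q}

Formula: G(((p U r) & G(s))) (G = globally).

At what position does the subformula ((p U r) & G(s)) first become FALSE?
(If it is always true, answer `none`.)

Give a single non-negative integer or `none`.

Answer: 0

Derivation:
s_0={p,q}: ((p U r) & G(s))=False (p U r)=False p=True r=False G(s)=False s=False
s_1={s}: ((p U r) & G(s))=False (p U r)=False p=False r=False G(s)=False s=True
s_2={q}: ((p U r) & G(s))=False (p U r)=False p=False r=False G(s)=False s=False
s_3={p,s}: ((p U r) & G(s))=False (p U r)=True p=True r=False G(s)=False s=True
s_4={q,r,s}: ((p U r) & G(s))=False (p U r)=True p=False r=True G(s)=False s=True
s_5={p,r,s}: ((p U r) & G(s))=False (p U r)=True p=True r=True G(s)=False s=True
s_6={q,s}: ((p U r) & G(s))=False (p U r)=False p=False r=False G(s)=False s=True
s_7={p,q}: ((p U r) & G(s))=False (p U r)=False p=True r=False G(s)=False s=False
G(((p U r) & G(s))) holds globally = False
First violation at position 0.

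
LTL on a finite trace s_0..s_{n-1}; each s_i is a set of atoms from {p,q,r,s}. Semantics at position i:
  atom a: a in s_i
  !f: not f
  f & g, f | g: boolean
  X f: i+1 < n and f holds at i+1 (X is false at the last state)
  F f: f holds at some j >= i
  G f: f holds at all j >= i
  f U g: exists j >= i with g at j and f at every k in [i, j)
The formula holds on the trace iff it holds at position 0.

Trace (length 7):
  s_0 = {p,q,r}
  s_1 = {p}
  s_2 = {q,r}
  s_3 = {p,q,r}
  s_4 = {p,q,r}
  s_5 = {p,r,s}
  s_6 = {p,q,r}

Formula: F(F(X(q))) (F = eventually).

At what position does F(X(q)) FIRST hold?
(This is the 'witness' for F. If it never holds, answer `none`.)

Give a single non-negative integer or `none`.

s_0={p,q,r}: F(X(q))=True X(q)=False q=True
s_1={p}: F(X(q))=True X(q)=True q=False
s_2={q,r}: F(X(q))=True X(q)=True q=True
s_3={p,q,r}: F(X(q))=True X(q)=True q=True
s_4={p,q,r}: F(X(q))=True X(q)=False q=True
s_5={p,r,s}: F(X(q))=True X(q)=True q=False
s_6={p,q,r}: F(X(q))=False X(q)=False q=True
F(F(X(q))) holds; first witness at position 0.

Answer: 0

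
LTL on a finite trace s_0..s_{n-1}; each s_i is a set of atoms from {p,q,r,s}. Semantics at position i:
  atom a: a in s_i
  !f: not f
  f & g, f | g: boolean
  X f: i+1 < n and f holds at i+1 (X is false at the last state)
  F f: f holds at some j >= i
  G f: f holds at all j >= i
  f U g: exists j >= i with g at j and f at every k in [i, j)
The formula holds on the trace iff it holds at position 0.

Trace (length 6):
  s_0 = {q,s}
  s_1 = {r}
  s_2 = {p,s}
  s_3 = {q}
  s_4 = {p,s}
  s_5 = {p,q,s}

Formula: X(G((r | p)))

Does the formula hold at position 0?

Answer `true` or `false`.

Answer: false

Derivation:
s_0={q,s}: X(G((r | p)))=False G((r | p))=False (r | p)=False r=False p=False
s_1={r}: X(G((r | p)))=False G((r | p))=False (r | p)=True r=True p=False
s_2={p,s}: X(G((r | p)))=False G((r | p))=False (r | p)=True r=False p=True
s_3={q}: X(G((r | p)))=True G((r | p))=False (r | p)=False r=False p=False
s_4={p,s}: X(G((r | p)))=True G((r | p))=True (r | p)=True r=False p=True
s_5={p,q,s}: X(G((r | p)))=False G((r | p))=True (r | p)=True r=False p=True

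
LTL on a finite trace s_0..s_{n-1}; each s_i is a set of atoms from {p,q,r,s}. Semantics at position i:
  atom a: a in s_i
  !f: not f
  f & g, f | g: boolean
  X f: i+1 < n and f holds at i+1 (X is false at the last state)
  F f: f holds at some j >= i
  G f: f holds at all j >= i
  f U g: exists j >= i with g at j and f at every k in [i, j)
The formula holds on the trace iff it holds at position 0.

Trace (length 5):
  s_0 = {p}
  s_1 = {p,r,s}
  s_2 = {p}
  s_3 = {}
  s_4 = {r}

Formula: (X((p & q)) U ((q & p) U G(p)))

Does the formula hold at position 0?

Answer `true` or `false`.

Answer: false

Derivation:
s_0={p}: (X((p & q)) U ((q & p) U G(p)))=False X((p & q))=False (p & q)=False p=True q=False ((q & p) U G(p))=False (q & p)=False G(p)=False
s_1={p,r,s}: (X((p & q)) U ((q & p) U G(p)))=False X((p & q))=False (p & q)=False p=True q=False ((q & p) U G(p))=False (q & p)=False G(p)=False
s_2={p}: (X((p & q)) U ((q & p) U G(p)))=False X((p & q))=False (p & q)=False p=True q=False ((q & p) U G(p))=False (q & p)=False G(p)=False
s_3={}: (X((p & q)) U ((q & p) U G(p)))=False X((p & q))=False (p & q)=False p=False q=False ((q & p) U G(p))=False (q & p)=False G(p)=False
s_4={r}: (X((p & q)) U ((q & p) U G(p)))=False X((p & q))=False (p & q)=False p=False q=False ((q & p) U G(p))=False (q & p)=False G(p)=False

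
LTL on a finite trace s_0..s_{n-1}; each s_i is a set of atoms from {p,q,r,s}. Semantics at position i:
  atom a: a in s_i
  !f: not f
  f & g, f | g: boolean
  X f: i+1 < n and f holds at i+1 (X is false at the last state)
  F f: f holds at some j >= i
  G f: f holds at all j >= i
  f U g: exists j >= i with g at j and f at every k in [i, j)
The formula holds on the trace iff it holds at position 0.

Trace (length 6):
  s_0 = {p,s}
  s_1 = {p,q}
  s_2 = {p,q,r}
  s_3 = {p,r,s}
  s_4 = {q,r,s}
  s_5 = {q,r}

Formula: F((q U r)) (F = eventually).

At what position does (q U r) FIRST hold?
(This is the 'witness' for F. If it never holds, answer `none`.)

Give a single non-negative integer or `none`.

s_0={p,s}: (q U r)=False q=False r=False
s_1={p,q}: (q U r)=True q=True r=False
s_2={p,q,r}: (q U r)=True q=True r=True
s_3={p,r,s}: (q U r)=True q=False r=True
s_4={q,r,s}: (q U r)=True q=True r=True
s_5={q,r}: (q U r)=True q=True r=True
F((q U r)) holds; first witness at position 1.

Answer: 1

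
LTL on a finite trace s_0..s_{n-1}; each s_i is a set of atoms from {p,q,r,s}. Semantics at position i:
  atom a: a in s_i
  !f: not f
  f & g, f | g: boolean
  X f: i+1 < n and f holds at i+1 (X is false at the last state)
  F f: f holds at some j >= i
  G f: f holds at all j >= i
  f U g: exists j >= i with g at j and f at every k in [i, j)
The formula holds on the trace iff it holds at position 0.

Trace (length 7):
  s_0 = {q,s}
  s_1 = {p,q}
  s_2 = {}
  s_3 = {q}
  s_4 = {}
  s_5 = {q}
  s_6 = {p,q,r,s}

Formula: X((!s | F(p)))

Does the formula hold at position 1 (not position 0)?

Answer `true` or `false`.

Answer: true

Derivation:
s_0={q,s}: X((!s | F(p)))=True (!s | F(p))=True !s=False s=True F(p)=True p=False
s_1={p,q}: X((!s | F(p)))=True (!s | F(p))=True !s=True s=False F(p)=True p=True
s_2={}: X((!s | F(p)))=True (!s | F(p))=True !s=True s=False F(p)=True p=False
s_3={q}: X((!s | F(p)))=True (!s | F(p))=True !s=True s=False F(p)=True p=False
s_4={}: X((!s | F(p)))=True (!s | F(p))=True !s=True s=False F(p)=True p=False
s_5={q}: X((!s | F(p)))=True (!s | F(p))=True !s=True s=False F(p)=True p=False
s_6={p,q,r,s}: X((!s | F(p)))=False (!s | F(p))=True !s=False s=True F(p)=True p=True
Evaluating at position 1: result = True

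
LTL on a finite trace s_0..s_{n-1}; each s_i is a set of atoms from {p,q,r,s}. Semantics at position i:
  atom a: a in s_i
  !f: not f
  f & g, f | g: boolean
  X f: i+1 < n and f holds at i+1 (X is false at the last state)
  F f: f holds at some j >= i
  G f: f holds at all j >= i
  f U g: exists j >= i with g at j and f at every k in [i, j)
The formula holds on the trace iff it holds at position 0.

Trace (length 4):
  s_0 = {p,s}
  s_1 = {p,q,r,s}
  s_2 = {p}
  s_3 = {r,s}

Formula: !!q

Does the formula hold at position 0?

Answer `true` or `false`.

s_0={p,s}: !!q=False !q=True q=False
s_1={p,q,r,s}: !!q=True !q=False q=True
s_2={p}: !!q=False !q=True q=False
s_3={r,s}: !!q=False !q=True q=False

Answer: false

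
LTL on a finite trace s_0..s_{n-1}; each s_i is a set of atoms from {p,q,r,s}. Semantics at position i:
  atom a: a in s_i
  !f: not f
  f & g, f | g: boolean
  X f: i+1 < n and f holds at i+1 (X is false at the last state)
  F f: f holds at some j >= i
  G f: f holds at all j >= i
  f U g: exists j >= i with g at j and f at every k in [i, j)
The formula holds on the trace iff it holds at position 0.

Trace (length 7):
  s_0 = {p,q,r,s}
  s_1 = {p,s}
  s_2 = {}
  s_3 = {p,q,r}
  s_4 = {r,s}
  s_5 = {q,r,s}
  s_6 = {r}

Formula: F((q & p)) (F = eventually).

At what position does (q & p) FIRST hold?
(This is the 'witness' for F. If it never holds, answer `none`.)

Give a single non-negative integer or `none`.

Answer: 0

Derivation:
s_0={p,q,r,s}: (q & p)=True q=True p=True
s_1={p,s}: (q & p)=False q=False p=True
s_2={}: (q & p)=False q=False p=False
s_3={p,q,r}: (q & p)=True q=True p=True
s_4={r,s}: (q & p)=False q=False p=False
s_5={q,r,s}: (q & p)=False q=True p=False
s_6={r}: (q & p)=False q=False p=False
F((q & p)) holds; first witness at position 0.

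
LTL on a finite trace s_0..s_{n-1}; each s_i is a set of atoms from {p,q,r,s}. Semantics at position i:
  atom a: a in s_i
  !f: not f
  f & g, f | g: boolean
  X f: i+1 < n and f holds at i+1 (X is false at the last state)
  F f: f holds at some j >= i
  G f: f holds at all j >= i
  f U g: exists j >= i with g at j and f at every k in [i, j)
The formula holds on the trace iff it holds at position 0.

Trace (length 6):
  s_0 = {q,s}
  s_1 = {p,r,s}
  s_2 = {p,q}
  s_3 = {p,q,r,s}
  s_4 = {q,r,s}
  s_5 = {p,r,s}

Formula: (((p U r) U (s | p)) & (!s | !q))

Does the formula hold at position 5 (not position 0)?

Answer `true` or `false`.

s_0={q,s}: (((p U r) U (s | p)) & (!s | !q))=False ((p U r) U (s | p))=True (p U r)=False p=False r=False (s | p)=True s=True (!s | !q)=False !s=False !q=False q=True
s_1={p,r,s}: (((p U r) U (s | p)) & (!s | !q))=True ((p U r) U (s | p))=True (p U r)=True p=True r=True (s | p)=True s=True (!s | !q)=True !s=False !q=True q=False
s_2={p,q}: (((p U r) U (s | p)) & (!s | !q))=True ((p U r) U (s | p))=True (p U r)=True p=True r=False (s | p)=True s=False (!s | !q)=True !s=True !q=False q=True
s_3={p,q,r,s}: (((p U r) U (s | p)) & (!s | !q))=False ((p U r) U (s | p))=True (p U r)=True p=True r=True (s | p)=True s=True (!s | !q)=False !s=False !q=False q=True
s_4={q,r,s}: (((p U r) U (s | p)) & (!s | !q))=False ((p U r) U (s | p))=True (p U r)=True p=False r=True (s | p)=True s=True (!s | !q)=False !s=False !q=False q=True
s_5={p,r,s}: (((p U r) U (s | p)) & (!s | !q))=True ((p U r) U (s | p))=True (p U r)=True p=True r=True (s | p)=True s=True (!s | !q)=True !s=False !q=True q=False
Evaluating at position 5: result = True

Answer: true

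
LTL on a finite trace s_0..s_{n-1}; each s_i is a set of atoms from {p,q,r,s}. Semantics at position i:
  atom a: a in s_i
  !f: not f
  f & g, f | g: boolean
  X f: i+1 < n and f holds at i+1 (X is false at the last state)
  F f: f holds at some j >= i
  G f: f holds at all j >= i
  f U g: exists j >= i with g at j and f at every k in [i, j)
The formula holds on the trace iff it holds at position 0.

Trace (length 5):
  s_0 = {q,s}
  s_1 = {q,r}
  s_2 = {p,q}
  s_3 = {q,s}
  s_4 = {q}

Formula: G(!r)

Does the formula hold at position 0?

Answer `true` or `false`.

Answer: false

Derivation:
s_0={q,s}: G(!r)=False !r=True r=False
s_1={q,r}: G(!r)=False !r=False r=True
s_2={p,q}: G(!r)=True !r=True r=False
s_3={q,s}: G(!r)=True !r=True r=False
s_4={q}: G(!r)=True !r=True r=False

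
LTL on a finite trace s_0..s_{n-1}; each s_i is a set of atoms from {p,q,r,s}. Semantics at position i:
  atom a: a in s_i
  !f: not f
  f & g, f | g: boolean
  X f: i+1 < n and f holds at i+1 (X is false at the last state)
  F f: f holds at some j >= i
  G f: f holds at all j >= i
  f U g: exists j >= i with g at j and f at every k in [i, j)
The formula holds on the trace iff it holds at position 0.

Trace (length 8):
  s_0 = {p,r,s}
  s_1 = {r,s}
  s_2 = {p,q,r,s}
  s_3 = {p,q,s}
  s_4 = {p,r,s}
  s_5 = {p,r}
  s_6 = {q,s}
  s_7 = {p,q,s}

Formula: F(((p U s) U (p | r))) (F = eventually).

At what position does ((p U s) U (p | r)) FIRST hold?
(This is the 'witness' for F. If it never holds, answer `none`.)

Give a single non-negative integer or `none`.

Answer: 0

Derivation:
s_0={p,r,s}: ((p U s) U (p | r))=True (p U s)=True p=True s=True (p | r)=True r=True
s_1={r,s}: ((p U s) U (p | r))=True (p U s)=True p=False s=True (p | r)=True r=True
s_2={p,q,r,s}: ((p U s) U (p | r))=True (p U s)=True p=True s=True (p | r)=True r=True
s_3={p,q,s}: ((p U s) U (p | r))=True (p U s)=True p=True s=True (p | r)=True r=False
s_4={p,r,s}: ((p U s) U (p | r))=True (p U s)=True p=True s=True (p | r)=True r=True
s_5={p,r}: ((p U s) U (p | r))=True (p U s)=True p=True s=False (p | r)=True r=True
s_6={q,s}: ((p U s) U (p | r))=True (p U s)=True p=False s=True (p | r)=False r=False
s_7={p,q,s}: ((p U s) U (p | r))=True (p U s)=True p=True s=True (p | r)=True r=False
F(((p U s) U (p | r))) holds; first witness at position 0.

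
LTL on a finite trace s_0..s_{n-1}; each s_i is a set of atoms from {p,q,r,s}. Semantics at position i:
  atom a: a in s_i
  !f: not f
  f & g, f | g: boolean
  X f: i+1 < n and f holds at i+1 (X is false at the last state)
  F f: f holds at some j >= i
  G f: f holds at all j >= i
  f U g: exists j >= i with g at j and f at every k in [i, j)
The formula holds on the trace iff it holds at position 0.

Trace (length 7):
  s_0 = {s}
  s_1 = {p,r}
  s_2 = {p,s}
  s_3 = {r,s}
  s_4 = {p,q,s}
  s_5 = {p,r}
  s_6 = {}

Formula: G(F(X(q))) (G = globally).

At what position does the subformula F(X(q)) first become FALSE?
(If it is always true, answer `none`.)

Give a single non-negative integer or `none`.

s_0={s}: F(X(q))=True X(q)=False q=False
s_1={p,r}: F(X(q))=True X(q)=False q=False
s_2={p,s}: F(X(q))=True X(q)=False q=False
s_3={r,s}: F(X(q))=True X(q)=True q=False
s_4={p,q,s}: F(X(q))=False X(q)=False q=True
s_5={p,r}: F(X(q))=False X(q)=False q=False
s_6={}: F(X(q))=False X(q)=False q=False
G(F(X(q))) holds globally = False
First violation at position 4.

Answer: 4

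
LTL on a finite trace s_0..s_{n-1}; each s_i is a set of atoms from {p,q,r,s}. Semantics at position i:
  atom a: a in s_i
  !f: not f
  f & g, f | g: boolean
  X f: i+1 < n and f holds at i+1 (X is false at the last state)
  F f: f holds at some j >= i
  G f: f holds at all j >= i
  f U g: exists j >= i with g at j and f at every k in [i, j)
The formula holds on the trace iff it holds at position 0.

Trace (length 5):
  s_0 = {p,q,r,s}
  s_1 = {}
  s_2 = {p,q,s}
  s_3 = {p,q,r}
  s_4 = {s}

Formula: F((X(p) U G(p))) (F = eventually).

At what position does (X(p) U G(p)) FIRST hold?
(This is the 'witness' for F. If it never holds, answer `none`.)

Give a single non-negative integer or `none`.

Answer: none

Derivation:
s_0={p,q,r,s}: (X(p) U G(p))=False X(p)=False p=True G(p)=False
s_1={}: (X(p) U G(p))=False X(p)=True p=False G(p)=False
s_2={p,q,s}: (X(p) U G(p))=False X(p)=True p=True G(p)=False
s_3={p,q,r}: (X(p) U G(p))=False X(p)=False p=True G(p)=False
s_4={s}: (X(p) U G(p))=False X(p)=False p=False G(p)=False
F((X(p) U G(p))) does not hold (no witness exists).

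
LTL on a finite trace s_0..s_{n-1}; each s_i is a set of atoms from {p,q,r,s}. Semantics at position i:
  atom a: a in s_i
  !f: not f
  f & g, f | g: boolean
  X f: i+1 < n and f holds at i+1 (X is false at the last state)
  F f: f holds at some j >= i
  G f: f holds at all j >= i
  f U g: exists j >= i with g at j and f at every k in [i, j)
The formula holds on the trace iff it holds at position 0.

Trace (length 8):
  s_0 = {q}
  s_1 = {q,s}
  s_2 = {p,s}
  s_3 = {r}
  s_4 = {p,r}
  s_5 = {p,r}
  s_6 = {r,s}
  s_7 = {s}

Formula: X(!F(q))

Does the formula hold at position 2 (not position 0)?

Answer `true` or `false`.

s_0={q}: X(!F(q))=False !F(q)=False F(q)=True q=True
s_1={q,s}: X(!F(q))=True !F(q)=False F(q)=True q=True
s_2={p,s}: X(!F(q))=True !F(q)=True F(q)=False q=False
s_3={r}: X(!F(q))=True !F(q)=True F(q)=False q=False
s_4={p,r}: X(!F(q))=True !F(q)=True F(q)=False q=False
s_5={p,r}: X(!F(q))=True !F(q)=True F(q)=False q=False
s_6={r,s}: X(!F(q))=True !F(q)=True F(q)=False q=False
s_7={s}: X(!F(q))=False !F(q)=True F(q)=False q=False
Evaluating at position 2: result = True

Answer: true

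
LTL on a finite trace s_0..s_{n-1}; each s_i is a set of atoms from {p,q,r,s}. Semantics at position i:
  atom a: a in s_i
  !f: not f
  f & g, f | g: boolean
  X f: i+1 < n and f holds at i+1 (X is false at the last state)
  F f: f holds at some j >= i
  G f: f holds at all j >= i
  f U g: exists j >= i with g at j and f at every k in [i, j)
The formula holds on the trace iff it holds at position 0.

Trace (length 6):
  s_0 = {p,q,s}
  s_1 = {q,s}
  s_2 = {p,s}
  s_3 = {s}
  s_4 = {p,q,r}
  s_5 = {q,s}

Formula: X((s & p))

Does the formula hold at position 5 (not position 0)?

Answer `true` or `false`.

Answer: false

Derivation:
s_0={p,q,s}: X((s & p))=False (s & p)=True s=True p=True
s_1={q,s}: X((s & p))=True (s & p)=False s=True p=False
s_2={p,s}: X((s & p))=False (s & p)=True s=True p=True
s_3={s}: X((s & p))=False (s & p)=False s=True p=False
s_4={p,q,r}: X((s & p))=False (s & p)=False s=False p=True
s_5={q,s}: X((s & p))=False (s & p)=False s=True p=False
Evaluating at position 5: result = False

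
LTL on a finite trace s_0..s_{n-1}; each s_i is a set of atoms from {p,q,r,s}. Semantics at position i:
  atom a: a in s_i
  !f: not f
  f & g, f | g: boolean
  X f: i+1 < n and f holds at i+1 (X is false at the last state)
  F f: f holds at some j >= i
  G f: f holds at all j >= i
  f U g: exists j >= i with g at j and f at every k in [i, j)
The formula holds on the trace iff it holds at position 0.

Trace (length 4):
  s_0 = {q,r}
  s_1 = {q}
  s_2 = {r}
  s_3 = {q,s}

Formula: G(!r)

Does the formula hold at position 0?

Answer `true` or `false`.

Answer: false

Derivation:
s_0={q,r}: G(!r)=False !r=False r=True
s_1={q}: G(!r)=False !r=True r=False
s_2={r}: G(!r)=False !r=False r=True
s_3={q,s}: G(!r)=True !r=True r=False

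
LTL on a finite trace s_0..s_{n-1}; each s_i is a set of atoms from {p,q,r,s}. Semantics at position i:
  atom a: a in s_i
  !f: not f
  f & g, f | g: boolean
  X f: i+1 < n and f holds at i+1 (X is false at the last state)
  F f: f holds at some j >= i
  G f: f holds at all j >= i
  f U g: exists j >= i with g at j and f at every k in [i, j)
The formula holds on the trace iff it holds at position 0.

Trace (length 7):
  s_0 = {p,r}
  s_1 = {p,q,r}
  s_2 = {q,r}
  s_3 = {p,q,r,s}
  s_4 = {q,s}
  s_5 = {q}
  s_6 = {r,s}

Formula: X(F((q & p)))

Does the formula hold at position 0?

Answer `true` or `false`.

s_0={p,r}: X(F((q & p)))=True F((q & p))=True (q & p)=False q=False p=True
s_1={p,q,r}: X(F((q & p)))=True F((q & p))=True (q & p)=True q=True p=True
s_2={q,r}: X(F((q & p)))=True F((q & p))=True (q & p)=False q=True p=False
s_3={p,q,r,s}: X(F((q & p)))=False F((q & p))=True (q & p)=True q=True p=True
s_4={q,s}: X(F((q & p)))=False F((q & p))=False (q & p)=False q=True p=False
s_5={q}: X(F((q & p)))=False F((q & p))=False (q & p)=False q=True p=False
s_6={r,s}: X(F((q & p)))=False F((q & p))=False (q & p)=False q=False p=False

Answer: true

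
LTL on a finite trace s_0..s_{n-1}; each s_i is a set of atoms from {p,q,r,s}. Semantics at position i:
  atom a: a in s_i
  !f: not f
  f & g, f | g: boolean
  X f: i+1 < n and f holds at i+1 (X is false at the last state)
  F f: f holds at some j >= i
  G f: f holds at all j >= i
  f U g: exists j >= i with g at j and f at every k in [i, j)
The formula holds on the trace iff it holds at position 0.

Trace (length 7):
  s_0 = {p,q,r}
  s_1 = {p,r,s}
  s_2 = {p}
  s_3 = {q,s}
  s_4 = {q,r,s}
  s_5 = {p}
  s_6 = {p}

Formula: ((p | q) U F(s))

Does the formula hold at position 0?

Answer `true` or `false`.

s_0={p,q,r}: ((p | q) U F(s))=True (p | q)=True p=True q=True F(s)=True s=False
s_1={p,r,s}: ((p | q) U F(s))=True (p | q)=True p=True q=False F(s)=True s=True
s_2={p}: ((p | q) U F(s))=True (p | q)=True p=True q=False F(s)=True s=False
s_3={q,s}: ((p | q) U F(s))=True (p | q)=True p=False q=True F(s)=True s=True
s_4={q,r,s}: ((p | q) U F(s))=True (p | q)=True p=False q=True F(s)=True s=True
s_5={p}: ((p | q) U F(s))=False (p | q)=True p=True q=False F(s)=False s=False
s_6={p}: ((p | q) U F(s))=False (p | q)=True p=True q=False F(s)=False s=False

Answer: true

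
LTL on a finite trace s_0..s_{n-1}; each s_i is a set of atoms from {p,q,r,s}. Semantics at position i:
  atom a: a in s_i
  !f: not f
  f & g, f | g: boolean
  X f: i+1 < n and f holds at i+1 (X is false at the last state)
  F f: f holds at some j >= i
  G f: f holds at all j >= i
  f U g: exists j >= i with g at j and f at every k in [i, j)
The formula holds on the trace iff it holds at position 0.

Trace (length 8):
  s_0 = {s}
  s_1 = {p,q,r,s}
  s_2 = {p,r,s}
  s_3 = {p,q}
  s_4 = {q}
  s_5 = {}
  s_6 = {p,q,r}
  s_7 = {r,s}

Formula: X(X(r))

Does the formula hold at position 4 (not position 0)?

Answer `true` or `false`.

Answer: true

Derivation:
s_0={s}: X(X(r))=True X(r)=True r=False
s_1={p,q,r,s}: X(X(r))=False X(r)=True r=True
s_2={p,r,s}: X(X(r))=False X(r)=False r=True
s_3={p,q}: X(X(r))=False X(r)=False r=False
s_4={q}: X(X(r))=True X(r)=False r=False
s_5={}: X(X(r))=True X(r)=True r=False
s_6={p,q,r}: X(X(r))=False X(r)=True r=True
s_7={r,s}: X(X(r))=False X(r)=False r=True
Evaluating at position 4: result = True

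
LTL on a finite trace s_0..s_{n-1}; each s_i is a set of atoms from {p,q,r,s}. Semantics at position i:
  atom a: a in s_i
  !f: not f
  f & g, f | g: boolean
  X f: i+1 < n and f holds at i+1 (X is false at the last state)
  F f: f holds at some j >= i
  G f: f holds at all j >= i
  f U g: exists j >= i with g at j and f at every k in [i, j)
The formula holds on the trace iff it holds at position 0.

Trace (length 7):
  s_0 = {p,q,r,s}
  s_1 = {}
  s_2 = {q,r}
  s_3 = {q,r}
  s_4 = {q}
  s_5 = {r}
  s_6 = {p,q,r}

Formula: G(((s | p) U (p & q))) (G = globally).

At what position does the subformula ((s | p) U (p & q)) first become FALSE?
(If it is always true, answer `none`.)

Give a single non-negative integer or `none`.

s_0={p,q,r,s}: ((s | p) U (p & q))=True (s | p)=True s=True p=True (p & q)=True q=True
s_1={}: ((s | p) U (p & q))=False (s | p)=False s=False p=False (p & q)=False q=False
s_2={q,r}: ((s | p) U (p & q))=False (s | p)=False s=False p=False (p & q)=False q=True
s_3={q,r}: ((s | p) U (p & q))=False (s | p)=False s=False p=False (p & q)=False q=True
s_4={q}: ((s | p) U (p & q))=False (s | p)=False s=False p=False (p & q)=False q=True
s_5={r}: ((s | p) U (p & q))=False (s | p)=False s=False p=False (p & q)=False q=False
s_6={p,q,r}: ((s | p) U (p & q))=True (s | p)=True s=False p=True (p & q)=True q=True
G(((s | p) U (p & q))) holds globally = False
First violation at position 1.

Answer: 1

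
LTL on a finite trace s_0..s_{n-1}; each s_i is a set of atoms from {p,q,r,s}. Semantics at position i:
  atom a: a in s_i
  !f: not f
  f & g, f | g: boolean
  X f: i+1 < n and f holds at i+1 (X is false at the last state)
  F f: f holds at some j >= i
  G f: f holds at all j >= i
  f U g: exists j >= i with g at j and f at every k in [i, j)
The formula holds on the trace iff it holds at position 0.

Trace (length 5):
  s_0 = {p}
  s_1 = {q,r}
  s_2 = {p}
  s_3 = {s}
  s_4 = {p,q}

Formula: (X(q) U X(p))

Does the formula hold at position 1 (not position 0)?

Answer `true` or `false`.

s_0={p}: (X(q) U X(p))=True X(q)=True q=False X(p)=False p=True
s_1={q,r}: (X(q) U X(p))=True X(q)=False q=True X(p)=True p=False
s_2={p}: (X(q) U X(p))=False X(q)=False q=False X(p)=False p=True
s_3={s}: (X(q) U X(p))=True X(q)=True q=False X(p)=True p=False
s_4={p,q}: (X(q) U X(p))=False X(q)=False q=True X(p)=False p=True
Evaluating at position 1: result = True

Answer: true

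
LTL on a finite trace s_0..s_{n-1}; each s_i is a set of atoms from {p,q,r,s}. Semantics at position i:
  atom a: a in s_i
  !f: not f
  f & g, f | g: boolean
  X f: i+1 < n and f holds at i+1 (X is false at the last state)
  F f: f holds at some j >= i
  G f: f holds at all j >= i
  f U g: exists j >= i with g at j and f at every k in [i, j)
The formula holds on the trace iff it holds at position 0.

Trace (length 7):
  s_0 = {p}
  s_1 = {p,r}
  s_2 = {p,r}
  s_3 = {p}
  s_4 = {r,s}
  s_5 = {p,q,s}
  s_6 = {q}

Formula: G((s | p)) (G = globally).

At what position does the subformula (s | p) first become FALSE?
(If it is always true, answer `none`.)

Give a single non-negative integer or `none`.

Answer: 6

Derivation:
s_0={p}: (s | p)=True s=False p=True
s_1={p,r}: (s | p)=True s=False p=True
s_2={p,r}: (s | p)=True s=False p=True
s_3={p}: (s | p)=True s=False p=True
s_4={r,s}: (s | p)=True s=True p=False
s_5={p,q,s}: (s | p)=True s=True p=True
s_6={q}: (s | p)=False s=False p=False
G((s | p)) holds globally = False
First violation at position 6.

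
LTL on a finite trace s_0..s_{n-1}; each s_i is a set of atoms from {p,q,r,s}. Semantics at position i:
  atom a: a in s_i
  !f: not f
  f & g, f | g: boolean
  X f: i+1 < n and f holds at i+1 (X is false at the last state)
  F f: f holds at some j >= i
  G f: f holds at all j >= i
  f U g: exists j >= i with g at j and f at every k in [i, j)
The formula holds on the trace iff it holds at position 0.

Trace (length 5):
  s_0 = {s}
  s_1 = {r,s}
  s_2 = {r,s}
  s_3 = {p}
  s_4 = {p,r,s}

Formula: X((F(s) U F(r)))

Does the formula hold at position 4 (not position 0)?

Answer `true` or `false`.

Answer: false

Derivation:
s_0={s}: X((F(s) U F(r)))=True (F(s) U F(r))=True F(s)=True s=True F(r)=True r=False
s_1={r,s}: X((F(s) U F(r)))=True (F(s) U F(r))=True F(s)=True s=True F(r)=True r=True
s_2={r,s}: X((F(s) U F(r)))=True (F(s) U F(r))=True F(s)=True s=True F(r)=True r=True
s_3={p}: X((F(s) U F(r)))=True (F(s) U F(r))=True F(s)=True s=False F(r)=True r=False
s_4={p,r,s}: X((F(s) U F(r)))=False (F(s) U F(r))=True F(s)=True s=True F(r)=True r=True
Evaluating at position 4: result = False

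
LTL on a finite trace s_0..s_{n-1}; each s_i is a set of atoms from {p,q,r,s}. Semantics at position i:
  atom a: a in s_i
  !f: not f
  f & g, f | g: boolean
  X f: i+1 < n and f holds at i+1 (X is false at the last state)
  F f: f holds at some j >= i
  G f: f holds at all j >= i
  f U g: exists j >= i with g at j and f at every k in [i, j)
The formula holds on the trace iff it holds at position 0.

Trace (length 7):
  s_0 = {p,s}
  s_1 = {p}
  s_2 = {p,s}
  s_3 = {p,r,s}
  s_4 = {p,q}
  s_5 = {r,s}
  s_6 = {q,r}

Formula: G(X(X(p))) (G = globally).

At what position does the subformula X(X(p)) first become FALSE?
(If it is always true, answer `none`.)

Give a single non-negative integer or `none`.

Answer: 3

Derivation:
s_0={p,s}: X(X(p))=True X(p)=True p=True
s_1={p}: X(X(p))=True X(p)=True p=True
s_2={p,s}: X(X(p))=True X(p)=True p=True
s_3={p,r,s}: X(X(p))=False X(p)=True p=True
s_4={p,q}: X(X(p))=False X(p)=False p=True
s_5={r,s}: X(X(p))=False X(p)=False p=False
s_6={q,r}: X(X(p))=False X(p)=False p=False
G(X(X(p))) holds globally = False
First violation at position 3.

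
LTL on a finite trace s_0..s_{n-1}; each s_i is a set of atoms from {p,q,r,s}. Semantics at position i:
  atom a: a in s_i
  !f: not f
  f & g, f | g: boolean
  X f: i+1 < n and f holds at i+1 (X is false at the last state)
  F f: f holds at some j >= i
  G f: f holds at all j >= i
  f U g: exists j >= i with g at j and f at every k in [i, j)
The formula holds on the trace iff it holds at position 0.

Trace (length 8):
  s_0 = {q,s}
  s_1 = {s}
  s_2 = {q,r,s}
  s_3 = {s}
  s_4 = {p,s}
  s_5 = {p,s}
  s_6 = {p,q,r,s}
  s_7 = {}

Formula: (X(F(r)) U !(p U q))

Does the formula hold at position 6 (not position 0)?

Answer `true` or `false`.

Answer: false

Derivation:
s_0={q,s}: (X(F(r)) U !(p U q))=True X(F(r))=True F(r)=True r=False !(p U q)=False (p U q)=True p=False q=True
s_1={s}: (X(F(r)) U !(p U q))=True X(F(r))=True F(r)=True r=False !(p U q)=True (p U q)=False p=False q=False
s_2={q,r,s}: (X(F(r)) U !(p U q))=True X(F(r))=True F(r)=True r=True !(p U q)=False (p U q)=True p=False q=True
s_3={s}: (X(F(r)) U !(p U q))=True X(F(r))=True F(r)=True r=False !(p U q)=True (p U q)=False p=False q=False
s_4={p,s}: (X(F(r)) U !(p U q))=False X(F(r))=True F(r)=True r=False !(p U q)=False (p U q)=True p=True q=False
s_5={p,s}: (X(F(r)) U !(p U q))=False X(F(r))=True F(r)=True r=False !(p U q)=False (p U q)=True p=True q=False
s_6={p,q,r,s}: (X(F(r)) U !(p U q))=False X(F(r))=False F(r)=True r=True !(p U q)=False (p U q)=True p=True q=True
s_7={}: (X(F(r)) U !(p U q))=True X(F(r))=False F(r)=False r=False !(p U q)=True (p U q)=False p=False q=False
Evaluating at position 6: result = False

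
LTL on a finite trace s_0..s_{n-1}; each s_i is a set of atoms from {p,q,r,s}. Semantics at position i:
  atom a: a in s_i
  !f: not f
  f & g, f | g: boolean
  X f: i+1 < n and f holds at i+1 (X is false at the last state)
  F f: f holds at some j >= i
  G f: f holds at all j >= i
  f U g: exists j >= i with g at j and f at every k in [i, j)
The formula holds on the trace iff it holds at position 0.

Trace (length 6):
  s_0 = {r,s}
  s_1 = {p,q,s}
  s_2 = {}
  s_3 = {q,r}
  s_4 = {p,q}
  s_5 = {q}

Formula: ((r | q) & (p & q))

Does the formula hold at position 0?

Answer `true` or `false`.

s_0={r,s}: ((r | q) & (p & q))=False (r | q)=True r=True q=False (p & q)=False p=False
s_1={p,q,s}: ((r | q) & (p & q))=True (r | q)=True r=False q=True (p & q)=True p=True
s_2={}: ((r | q) & (p & q))=False (r | q)=False r=False q=False (p & q)=False p=False
s_3={q,r}: ((r | q) & (p & q))=False (r | q)=True r=True q=True (p & q)=False p=False
s_4={p,q}: ((r | q) & (p & q))=True (r | q)=True r=False q=True (p & q)=True p=True
s_5={q}: ((r | q) & (p & q))=False (r | q)=True r=False q=True (p & q)=False p=False

Answer: false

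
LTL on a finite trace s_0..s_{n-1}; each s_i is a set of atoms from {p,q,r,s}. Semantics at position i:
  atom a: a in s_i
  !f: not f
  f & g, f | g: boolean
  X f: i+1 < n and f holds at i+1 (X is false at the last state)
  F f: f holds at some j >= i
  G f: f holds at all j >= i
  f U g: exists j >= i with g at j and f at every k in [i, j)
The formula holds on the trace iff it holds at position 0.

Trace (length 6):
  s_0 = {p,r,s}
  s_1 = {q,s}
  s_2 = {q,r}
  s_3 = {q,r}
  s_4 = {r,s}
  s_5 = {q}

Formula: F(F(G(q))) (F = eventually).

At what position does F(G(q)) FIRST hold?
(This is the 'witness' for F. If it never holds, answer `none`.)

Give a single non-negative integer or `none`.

s_0={p,r,s}: F(G(q))=True G(q)=False q=False
s_1={q,s}: F(G(q))=True G(q)=False q=True
s_2={q,r}: F(G(q))=True G(q)=False q=True
s_3={q,r}: F(G(q))=True G(q)=False q=True
s_4={r,s}: F(G(q))=True G(q)=False q=False
s_5={q}: F(G(q))=True G(q)=True q=True
F(F(G(q))) holds; first witness at position 0.

Answer: 0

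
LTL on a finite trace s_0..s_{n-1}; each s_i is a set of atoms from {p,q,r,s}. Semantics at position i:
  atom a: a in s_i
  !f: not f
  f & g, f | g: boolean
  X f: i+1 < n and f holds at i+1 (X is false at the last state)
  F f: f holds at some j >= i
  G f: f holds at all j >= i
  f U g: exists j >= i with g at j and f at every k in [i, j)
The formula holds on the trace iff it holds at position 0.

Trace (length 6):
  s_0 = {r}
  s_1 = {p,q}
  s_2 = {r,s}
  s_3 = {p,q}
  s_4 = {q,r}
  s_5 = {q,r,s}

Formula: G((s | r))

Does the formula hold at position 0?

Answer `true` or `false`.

s_0={r}: G((s | r))=False (s | r)=True s=False r=True
s_1={p,q}: G((s | r))=False (s | r)=False s=False r=False
s_2={r,s}: G((s | r))=False (s | r)=True s=True r=True
s_3={p,q}: G((s | r))=False (s | r)=False s=False r=False
s_4={q,r}: G((s | r))=True (s | r)=True s=False r=True
s_5={q,r,s}: G((s | r))=True (s | r)=True s=True r=True

Answer: false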